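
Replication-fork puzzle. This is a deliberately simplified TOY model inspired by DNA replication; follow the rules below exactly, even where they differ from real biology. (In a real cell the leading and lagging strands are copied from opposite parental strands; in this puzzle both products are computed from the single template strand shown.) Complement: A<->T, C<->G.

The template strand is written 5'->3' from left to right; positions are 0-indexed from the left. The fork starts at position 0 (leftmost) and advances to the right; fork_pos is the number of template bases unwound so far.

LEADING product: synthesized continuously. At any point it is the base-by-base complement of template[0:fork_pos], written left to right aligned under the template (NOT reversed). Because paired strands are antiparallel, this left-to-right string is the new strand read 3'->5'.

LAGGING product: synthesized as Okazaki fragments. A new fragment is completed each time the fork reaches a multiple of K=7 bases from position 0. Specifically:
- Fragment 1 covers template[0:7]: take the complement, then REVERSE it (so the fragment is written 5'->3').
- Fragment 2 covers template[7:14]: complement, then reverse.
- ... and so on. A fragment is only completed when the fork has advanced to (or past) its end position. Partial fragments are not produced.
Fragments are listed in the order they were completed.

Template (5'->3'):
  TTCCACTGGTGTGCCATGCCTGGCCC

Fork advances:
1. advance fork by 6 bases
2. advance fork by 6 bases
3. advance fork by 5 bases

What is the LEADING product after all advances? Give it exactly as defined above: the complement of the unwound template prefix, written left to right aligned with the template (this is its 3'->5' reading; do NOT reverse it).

Answer: AAGGTGACCACACGGTA

Derivation:
Step 1: advance 6 -> fork_pos = 0 + 6 = 6.
Step 2: advance 6 -> fork_pos = 6 + 6 = 12.
Step 3: advance 5 -> fork_pos = 12 + 5 = 17.
Unwound prefix: template[0:17] = TTCCACTGGTGTGCCAT
Complement it base by base (A<->T, C<->G), keeping left-to-right order:
  [0:5] TTCCA -> AAGGT
  [5:10] CTGGT -> GACCA
  [10:15] GTGCC -> CACGG
  [15:17] AT -> TA
Concatenate: AAGGTGACCACACGGTA (length 17; written aligned with the template, i.e. 3'->5').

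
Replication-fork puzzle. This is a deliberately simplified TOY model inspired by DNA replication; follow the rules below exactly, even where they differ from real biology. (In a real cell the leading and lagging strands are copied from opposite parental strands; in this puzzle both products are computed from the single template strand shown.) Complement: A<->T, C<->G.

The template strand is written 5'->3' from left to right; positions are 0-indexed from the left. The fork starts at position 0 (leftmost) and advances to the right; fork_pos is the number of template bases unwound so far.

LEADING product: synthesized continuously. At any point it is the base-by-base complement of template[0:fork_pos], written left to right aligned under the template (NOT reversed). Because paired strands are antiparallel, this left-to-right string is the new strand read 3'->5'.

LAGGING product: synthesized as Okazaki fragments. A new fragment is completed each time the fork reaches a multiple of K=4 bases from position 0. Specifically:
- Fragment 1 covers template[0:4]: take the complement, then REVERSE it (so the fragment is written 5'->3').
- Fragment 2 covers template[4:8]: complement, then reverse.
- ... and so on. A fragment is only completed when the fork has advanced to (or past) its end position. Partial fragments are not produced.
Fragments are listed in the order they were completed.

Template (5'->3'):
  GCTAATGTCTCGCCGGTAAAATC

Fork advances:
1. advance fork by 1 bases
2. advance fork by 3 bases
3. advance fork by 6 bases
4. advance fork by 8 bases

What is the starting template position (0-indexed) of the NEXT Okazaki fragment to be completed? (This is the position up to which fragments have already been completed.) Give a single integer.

Answer: 16

Derivation:
Step 1: advance 1 -> fork_pos = 0 + 1 = 1. Next multiple of 4 is 4 (not reached); still 0 fragment(s).
Step 2: advance 3 -> fork_pos = 1 + 3 = 4. Reached multiple(s) of 4: 4 -> fragment 1 completed (1 total).
Step 3: advance 6 -> fork_pos = 4 + 6 = 10. Reached multiple(s) of 4: 8 -> fragment 2 completed (2 total).
Step 4: advance 8 -> fork_pos = 10 + 8 = 18. Reached multiple(s) of 4: 12, 16 -> fragments 3-4 completed (4 total).
4 fragment(s) completed, covering template[0:16] (4 x 4 = 16). The next fragment, fragment 5, covers template[16:20], so it starts at position 16.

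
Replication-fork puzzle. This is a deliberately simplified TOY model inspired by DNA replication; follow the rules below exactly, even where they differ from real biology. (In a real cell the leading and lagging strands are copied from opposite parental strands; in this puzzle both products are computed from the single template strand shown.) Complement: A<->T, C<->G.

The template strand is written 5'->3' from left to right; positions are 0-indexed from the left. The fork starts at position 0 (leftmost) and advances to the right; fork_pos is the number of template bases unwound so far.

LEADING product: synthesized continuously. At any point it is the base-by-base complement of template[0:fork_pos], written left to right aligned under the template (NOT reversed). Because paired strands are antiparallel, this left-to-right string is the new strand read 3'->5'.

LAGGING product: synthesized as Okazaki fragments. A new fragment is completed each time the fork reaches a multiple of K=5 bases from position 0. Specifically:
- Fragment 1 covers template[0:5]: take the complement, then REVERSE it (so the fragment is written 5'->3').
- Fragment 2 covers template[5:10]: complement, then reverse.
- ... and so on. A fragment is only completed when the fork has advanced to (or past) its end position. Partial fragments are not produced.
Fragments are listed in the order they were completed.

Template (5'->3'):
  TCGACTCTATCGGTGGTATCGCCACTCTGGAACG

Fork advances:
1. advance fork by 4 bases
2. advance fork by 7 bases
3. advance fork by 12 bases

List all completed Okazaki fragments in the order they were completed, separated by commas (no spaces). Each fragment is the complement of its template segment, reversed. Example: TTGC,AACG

Step 1: advance 4 -> fork_pos = 0 + 4 = 4. Next multiple of 5 is 5 (not reached); still 0 fragment(s).
Step 2: advance 7 -> fork_pos = 4 + 7 = 11. Reached multiple(s) of 5: 5, 10 -> fragments 1-2 completed (2 total).
Step 3: advance 12 -> fork_pos = 11 + 12 = 23. Reached multiple(s) of 5: 15, 20 -> fragments 3-4 completed (4 total).
Final fork_pos = 23, so 4 fragment(s) are complete. Build each: template segment -> complement -> reverse.
Fragment 1: template[0:5] = TCGAC -> complement AGCTG -> reversed GTCGA
Fragment 2: template[5:10] = TCTAT -> complement AGATA -> reversed ATAGA
Fragment 3: template[10:15] = CGGTG -> complement GCCAC -> reversed CACCG
Fragment 4: template[15:20] = GTATC -> complement CATAG -> reversed GATAC

Answer: GTCGA,ATAGA,CACCG,GATAC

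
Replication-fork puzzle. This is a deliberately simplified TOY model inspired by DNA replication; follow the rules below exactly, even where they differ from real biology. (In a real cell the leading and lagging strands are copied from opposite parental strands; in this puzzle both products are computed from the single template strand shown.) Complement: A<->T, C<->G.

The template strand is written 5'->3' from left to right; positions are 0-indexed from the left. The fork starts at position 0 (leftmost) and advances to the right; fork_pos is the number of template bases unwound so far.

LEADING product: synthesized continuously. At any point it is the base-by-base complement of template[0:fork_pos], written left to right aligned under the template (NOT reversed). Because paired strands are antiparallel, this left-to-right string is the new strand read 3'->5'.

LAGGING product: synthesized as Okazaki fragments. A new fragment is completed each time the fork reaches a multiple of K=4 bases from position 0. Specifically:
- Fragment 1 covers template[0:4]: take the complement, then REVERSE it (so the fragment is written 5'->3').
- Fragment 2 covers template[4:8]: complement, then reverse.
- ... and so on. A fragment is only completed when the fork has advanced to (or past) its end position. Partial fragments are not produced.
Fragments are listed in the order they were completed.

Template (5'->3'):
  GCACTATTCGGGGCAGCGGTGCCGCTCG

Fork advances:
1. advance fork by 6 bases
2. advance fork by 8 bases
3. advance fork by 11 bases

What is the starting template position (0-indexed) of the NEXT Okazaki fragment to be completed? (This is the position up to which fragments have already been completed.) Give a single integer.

Answer: 24

Derivation:
Step 1: advance 6 -> fork_pos = 0 + 6 = 6. Reached multiple(s) of 4: 4 -> fragment 1 completed (1 total).
Step 2: advance 8 -> fork_pos = 6 + 8 = 14. Reached multiple(s) of 4: 8, 12 -> fragments 2-3 completed (3 total).
Step 3: advance 11 -> fork_pos = 14 + 11 = 25. Reached multiple(s) of 4: 16, 20, 24 -> fragments 4-6 completed (6 total).
6 fragment(s) completed, covering template[0:24] (6 x 4 = 24). The next fragment, fragment 7, covers template[24:28], so it starts at position 24.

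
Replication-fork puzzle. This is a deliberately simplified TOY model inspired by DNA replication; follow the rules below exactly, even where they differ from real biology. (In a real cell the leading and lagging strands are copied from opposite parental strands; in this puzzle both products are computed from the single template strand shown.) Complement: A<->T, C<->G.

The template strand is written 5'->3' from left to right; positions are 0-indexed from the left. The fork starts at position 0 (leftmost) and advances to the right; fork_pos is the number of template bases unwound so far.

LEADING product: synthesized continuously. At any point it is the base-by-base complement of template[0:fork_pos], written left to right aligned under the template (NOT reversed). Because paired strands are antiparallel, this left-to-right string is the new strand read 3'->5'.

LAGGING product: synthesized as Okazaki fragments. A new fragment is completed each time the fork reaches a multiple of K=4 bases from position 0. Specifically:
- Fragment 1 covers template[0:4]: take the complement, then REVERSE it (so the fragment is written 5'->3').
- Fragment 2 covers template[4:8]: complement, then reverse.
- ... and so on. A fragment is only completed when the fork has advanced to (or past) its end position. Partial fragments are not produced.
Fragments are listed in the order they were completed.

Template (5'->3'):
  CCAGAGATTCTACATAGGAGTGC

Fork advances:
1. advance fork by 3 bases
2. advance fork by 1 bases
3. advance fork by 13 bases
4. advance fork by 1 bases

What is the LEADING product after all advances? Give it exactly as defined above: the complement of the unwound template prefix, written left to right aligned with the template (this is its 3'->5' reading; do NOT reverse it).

Step 1: advance 3 -> fork_pos = 0 + 3 = 3.
Step 2: advance 1 -> fork_pos = 3 + 1 = 4.
Step 3: advance 13 -> fork_pos = 4 + 13 = 17.
Step 4: advance 1 -> fork_pos = 17 + 1 = 18.
Unwound prefix: template[0:18] = CCAGAGATTCTACATAGG
Complement it base by base (A<->T, C<->G), keeping left-to-right order:
  [0:5] CCAGA -> GGTCT
  [5:10] GATTC -> CTAAG
  [10:15] TACAT -> ATGTA
  [15:18] AGG -> TCC
Concatenate: GGTCTCTAAGATGTATCC (length 18; written aligned with the template, i.e. 3'->5').

Answer: GGTCTCTAAGATGTATCC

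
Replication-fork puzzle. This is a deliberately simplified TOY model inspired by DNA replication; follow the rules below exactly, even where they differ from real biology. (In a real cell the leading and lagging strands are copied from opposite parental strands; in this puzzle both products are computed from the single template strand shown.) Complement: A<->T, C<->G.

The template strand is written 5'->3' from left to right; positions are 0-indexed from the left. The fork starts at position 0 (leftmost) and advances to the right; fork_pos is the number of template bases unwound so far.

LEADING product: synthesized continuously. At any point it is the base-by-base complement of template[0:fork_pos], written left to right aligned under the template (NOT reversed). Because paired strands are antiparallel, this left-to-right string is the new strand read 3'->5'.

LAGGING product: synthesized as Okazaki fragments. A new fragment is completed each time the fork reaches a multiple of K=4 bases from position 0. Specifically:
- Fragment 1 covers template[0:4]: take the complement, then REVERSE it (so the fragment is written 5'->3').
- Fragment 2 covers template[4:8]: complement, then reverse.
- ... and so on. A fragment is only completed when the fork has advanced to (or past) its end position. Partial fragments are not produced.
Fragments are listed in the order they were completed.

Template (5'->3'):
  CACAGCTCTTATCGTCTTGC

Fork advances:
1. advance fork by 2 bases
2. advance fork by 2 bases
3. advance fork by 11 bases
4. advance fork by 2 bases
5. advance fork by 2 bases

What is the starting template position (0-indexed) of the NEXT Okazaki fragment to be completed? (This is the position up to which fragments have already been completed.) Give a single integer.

Step 1: advance 2 -> fork_pos = 0 + 2 = 2. Next multiple of 4 is 4 (not reached); still 0 fragment(s).
Step 2: advance 2 -> fork_pos = 2 + 2 = 4. Reached multiple(s) of 4: 4 -> fragment 1 completed (1 total).
Step 3: advance 11 -> fork_pos = 4 + 11 = 15. Reached multiple(s) of 4: 8, 12 -> fragments 2-3 completed (3 total).
Step 4: advance 2 -> fork_pos = 15 + 2 = 17. Reached multiple(s) of 4: 16 -> fragment 4 completed (4 total).
Step 5: advance 2 -> fork_pos = 17 + 2 = 19. Next multiple of 4 is 20 (not reached); still 4 fragment(s).
4 fragment(s) completed, covering template[0:16] (4 x 4 = 16). The next fragment, fragment 5, covers template[16:20], so it starts at position 16.

Answer: 16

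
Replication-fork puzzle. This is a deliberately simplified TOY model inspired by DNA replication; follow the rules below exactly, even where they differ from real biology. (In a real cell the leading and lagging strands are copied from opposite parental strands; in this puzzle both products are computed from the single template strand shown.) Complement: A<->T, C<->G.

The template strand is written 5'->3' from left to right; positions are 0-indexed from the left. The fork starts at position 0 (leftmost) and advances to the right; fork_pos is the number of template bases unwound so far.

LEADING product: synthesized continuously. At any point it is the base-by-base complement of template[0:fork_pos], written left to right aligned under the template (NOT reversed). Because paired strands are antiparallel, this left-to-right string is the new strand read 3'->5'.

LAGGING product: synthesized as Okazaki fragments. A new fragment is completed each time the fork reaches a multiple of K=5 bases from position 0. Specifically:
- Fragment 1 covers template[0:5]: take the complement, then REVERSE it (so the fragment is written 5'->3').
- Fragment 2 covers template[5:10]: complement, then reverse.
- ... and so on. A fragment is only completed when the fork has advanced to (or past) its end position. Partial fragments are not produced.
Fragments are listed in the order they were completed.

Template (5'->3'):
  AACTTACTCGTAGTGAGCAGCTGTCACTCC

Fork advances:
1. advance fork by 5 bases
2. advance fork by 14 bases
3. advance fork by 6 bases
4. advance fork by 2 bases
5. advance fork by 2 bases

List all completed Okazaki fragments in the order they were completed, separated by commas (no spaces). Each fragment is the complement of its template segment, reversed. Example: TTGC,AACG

Step 1: advance 5 -> fork_pos = 0 + 5 = 5. Reached multiple(s) of 5: 5 -> fragment 1 completed (1 total).
Step 2: advance 14 -> fork_pos = 5 + 14 = 19. Reached multiple(s) of 5: 10, 15 -> fragments 2-3 completed (3 total).
Step 3: advance 6 -> fork_pos = 19 + 6 = 25. Reached multiple(s) of 5: 20, 25 -> fragments 4-5 completed (5 total).
Step 4: advance 2 -> fork_pos = 25 + 2 = 27. Next multiple of 5 is 30 (not reached); still 5 fragment(s).
Step 5: advance 2 -> fork_pos = 27 + 2 = 29. Next multiple of 5 is 30 (not reached); still 5 fragment(s).
Final fork_pos = 29, so 5 fragment(s) are complete. Build each: template segment -> complement -> reverse.
Fragment 1: template[0:5] = AACTT -> complement TTGAA -> reversed AAGTT
Fragment 2: template[5:10] = ACTCG -> complement TGAGC -> reversed CGAGT
Fragment 3: template[10:15] = TAGTG -> complement ATCAC -> reversed CACTA
Fragment 4: template[15:20] = AGCAG -> complement TCGTC -> reversed CTGCT
Fragment 5: template[20:25] = CTGTC -> complement GACAG -> reversed GACAG

Answer: AAGTT,CGAGT,CACTA,CTGCT,GACAG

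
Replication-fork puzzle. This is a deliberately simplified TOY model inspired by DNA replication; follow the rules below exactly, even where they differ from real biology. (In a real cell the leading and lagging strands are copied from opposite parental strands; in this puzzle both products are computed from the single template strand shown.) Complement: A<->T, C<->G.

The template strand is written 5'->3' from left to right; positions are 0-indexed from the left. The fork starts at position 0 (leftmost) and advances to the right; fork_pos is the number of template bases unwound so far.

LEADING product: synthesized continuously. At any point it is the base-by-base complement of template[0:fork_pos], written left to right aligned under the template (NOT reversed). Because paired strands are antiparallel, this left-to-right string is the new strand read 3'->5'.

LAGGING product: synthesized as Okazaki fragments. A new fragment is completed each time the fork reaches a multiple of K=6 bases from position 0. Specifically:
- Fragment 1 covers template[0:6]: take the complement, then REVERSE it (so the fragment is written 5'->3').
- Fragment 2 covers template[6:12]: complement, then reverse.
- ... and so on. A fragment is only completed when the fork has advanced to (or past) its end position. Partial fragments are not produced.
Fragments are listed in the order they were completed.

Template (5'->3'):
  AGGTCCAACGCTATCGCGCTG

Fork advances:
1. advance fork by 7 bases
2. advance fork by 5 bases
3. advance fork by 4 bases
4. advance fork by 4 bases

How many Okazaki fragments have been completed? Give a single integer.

Answer: 3

Derivation:
Step 1: advance 7 -> fork_pos = 0 + 7 = 7. Reached multiple(s) of 6: 6 -> fragment 1 completed (1 total).
Step 2: advance 5 -> fork_pos = 7 + 5 = 12. Reached multiple(s) of 6: 12 -> fragment 2 completed (2 total).
Step 3: advance 4 -> fork_pos = 12 + 4 = 16. Next multiple of 6 is 18 (not reached); still 2 fragment(s).
Step 4: advance 4 -> fork_pos = 16 + 4 = 20. Reached multiple(s) of 6: 18 -> fragment 3 completed (3 total).
Check: final fork_pos = 20; the multiples of 6 that are <= 20 are 6..18 -> 20 // 6 = 3 completed fragment(s).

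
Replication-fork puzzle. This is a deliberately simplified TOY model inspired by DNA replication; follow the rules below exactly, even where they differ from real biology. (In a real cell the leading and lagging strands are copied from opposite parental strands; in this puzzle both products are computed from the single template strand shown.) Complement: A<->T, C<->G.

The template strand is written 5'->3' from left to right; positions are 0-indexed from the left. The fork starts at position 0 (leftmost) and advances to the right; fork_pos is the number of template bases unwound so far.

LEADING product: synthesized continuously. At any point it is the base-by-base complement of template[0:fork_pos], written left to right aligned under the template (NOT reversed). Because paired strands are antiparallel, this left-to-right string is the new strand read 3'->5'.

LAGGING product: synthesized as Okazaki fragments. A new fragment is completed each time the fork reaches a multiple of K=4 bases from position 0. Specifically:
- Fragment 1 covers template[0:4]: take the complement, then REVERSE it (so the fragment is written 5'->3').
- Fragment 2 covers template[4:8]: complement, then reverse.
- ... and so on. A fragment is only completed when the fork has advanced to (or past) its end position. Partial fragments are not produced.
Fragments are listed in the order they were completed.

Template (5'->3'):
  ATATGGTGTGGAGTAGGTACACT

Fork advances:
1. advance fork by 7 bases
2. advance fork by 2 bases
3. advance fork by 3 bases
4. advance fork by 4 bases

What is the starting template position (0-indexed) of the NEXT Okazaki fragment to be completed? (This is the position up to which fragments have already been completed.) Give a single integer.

Answer: 16

Derivation:
Step 1: advance 7 -> fork_pos = 0 + 7 = 7. Reached multiple(s) of 4: 4 -> fragment 1 completed (1 total).
Step 2: advance 2 -> fork_pos = 7 + 2 = 9. Reached multiple(s) of 4: 8 -> fragment 2 completed (2 total).
Step 3: advance 3 -> fork_pos = 9 + 3 = 12. Reached multiple(s) of 4: 12 -> fragment 3 completed (3 total).
Step 4: advance 4 -> fork_pos = 12 + 4 = 16. Reached multiple(s) of 4: 16 -> fragment 4 completed (4 total).
4 fragment(s) completed, covering template[0:16] (4 x 4 = 16). The next fragment, fragment 5, covers template[16:20], so it starts at position 16.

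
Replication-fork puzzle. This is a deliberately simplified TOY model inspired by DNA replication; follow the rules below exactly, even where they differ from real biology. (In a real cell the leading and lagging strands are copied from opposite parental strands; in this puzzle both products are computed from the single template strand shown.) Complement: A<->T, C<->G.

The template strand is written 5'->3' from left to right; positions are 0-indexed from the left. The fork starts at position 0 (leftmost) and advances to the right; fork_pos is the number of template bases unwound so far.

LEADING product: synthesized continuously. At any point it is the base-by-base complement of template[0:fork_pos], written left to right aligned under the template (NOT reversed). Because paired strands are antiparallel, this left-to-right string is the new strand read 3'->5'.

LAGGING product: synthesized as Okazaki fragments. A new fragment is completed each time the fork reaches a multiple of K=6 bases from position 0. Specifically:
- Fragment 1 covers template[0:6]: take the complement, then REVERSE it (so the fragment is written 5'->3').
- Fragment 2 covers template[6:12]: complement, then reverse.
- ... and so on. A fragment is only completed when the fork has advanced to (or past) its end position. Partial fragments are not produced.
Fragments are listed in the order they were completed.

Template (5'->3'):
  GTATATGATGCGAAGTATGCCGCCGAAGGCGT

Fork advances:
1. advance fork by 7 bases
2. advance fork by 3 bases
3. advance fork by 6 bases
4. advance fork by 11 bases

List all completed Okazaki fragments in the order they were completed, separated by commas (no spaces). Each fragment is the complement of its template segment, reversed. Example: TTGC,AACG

Answer: ATATAC,CGCATC,ATACTT,GGCGGC

Derivation:
Step 1: advance 7 -> fork_pos = 0 + 7 = 7. Reached multiple(s) of 6: 6 -> fragment 1 completed (1 total).
Step 2: advance 3 -> fork_pos = 7 + 3 = 10. Next multiple of 6 is 12 (not reached); still 1 fragment(s).
Step 3: advance 6 -> fork_pos = 10 + 6 = 16. Reached multiple(s) of 6: 12 -> fragment 2 completed (2 total).
Step 4: advance 11 -> fork_pos = 16 + 11 = 27. Reached multiple(s) of 6: 18, 24 -> fragments 3-4 completed (4 total).
Final fork_pos = 27, so 4 fragment(s) are complete. Build each: template segment -> complement -> reverse.
Fragment 1: template[0:6] = GTATAT -> complement CATATA -> reversed ATATAC
Fragment 2: template[6:12] = GATGCG -> complement CTACGC -> reversed CGCATC
Fragment 3: template[12:18] = AAGTAT -> complement TTCATA -> reversed ATACTT
Fragment 4: template[18:24] = GCCGCC -> complement CGGCGG -> reversed GGCGGC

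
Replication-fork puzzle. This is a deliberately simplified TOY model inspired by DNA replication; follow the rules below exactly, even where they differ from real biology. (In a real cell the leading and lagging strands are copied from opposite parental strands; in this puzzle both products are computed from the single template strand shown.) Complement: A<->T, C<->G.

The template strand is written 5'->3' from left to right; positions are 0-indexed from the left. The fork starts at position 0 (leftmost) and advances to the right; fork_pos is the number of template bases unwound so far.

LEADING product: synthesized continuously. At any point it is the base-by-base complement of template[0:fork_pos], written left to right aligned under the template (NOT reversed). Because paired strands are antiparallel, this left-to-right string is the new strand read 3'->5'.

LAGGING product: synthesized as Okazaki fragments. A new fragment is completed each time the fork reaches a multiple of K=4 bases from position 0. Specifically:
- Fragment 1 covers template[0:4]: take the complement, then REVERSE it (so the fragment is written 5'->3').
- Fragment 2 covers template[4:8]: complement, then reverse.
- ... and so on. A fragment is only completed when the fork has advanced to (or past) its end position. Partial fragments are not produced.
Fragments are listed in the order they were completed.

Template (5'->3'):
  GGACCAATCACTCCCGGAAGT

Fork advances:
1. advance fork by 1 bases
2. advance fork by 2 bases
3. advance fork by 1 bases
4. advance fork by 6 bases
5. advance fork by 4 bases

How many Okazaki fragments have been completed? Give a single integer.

Answer: 3

Derivation:
Step 1: advance 1 -> fork_pos = 0 + 1 = 1. Next multiple of 4 is 4 (not reached); still 0 fragment(s).
Step 2: advance 2 -> fork_pos = 1 + 2 = 3. Next multiple of 4 is 4 (not reached); still 0 fragment(s).
Step 3: advance 1 -> fork_pos = 3 + 1 = 4. Reached multiple(s) of 4: 4 -> fragment 1 completed (1 total).
Step 4: advance 6 -> fork_pos = 4 + 6 = 10. Reached multiple(s) of 4: 8 -> fragment 2 completed (2 total).
Step 5: advance 4 -> fork_pos = 10 + 4 = 14. Reached multiple(s) of 4: 12 -> fragment 3 completed (3 total).
Check: final fork_pos = 14; the multiples of 4 that are <= 14 are 4..12 -> 14 // 4 = 3 completed fragment(s).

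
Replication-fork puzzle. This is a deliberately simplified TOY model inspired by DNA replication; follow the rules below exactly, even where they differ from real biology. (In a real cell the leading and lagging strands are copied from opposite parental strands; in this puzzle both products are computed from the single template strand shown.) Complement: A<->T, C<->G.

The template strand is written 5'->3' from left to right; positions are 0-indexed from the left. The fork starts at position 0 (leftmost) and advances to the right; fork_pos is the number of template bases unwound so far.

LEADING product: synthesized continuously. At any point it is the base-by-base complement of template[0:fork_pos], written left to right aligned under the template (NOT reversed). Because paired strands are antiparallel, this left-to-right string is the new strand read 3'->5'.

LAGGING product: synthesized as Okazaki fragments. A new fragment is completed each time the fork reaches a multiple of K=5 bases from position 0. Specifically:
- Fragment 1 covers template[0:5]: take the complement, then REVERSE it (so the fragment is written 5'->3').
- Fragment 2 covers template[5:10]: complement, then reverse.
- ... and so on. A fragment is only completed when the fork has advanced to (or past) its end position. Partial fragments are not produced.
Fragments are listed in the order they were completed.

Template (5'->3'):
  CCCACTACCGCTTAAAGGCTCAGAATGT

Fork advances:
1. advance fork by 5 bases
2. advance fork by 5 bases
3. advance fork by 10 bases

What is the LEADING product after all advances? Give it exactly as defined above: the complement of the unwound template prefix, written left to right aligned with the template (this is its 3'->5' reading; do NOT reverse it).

Step 1: advance 5 -> fork_pos = 0 + 5 = 5.
Step 2: advance 5 -> fork_pos = 5 + 5 = 10.
Step 3: advance 10 -> fork_pos = 10 + 10 = 20.
Unwound prefix: template[0:20] = CCCACTACCGCTTAAAGGCT
Complement it base by base (A<->T, C<->G), keeping left-to-right order:
  [0:5] CCCAC -> GGGTG
  [5:10] TACCG -> ATGGC
  [10:15] CTTAA -> GAATT
  [15:20] AGGCT -> TCCGA
Concatenate: GGGTGATGGCGAATTTCCGA (length 20; written aligned with the template, i.e. 3'->5').

Answer: GGGTGATGGCGAATTTCCGA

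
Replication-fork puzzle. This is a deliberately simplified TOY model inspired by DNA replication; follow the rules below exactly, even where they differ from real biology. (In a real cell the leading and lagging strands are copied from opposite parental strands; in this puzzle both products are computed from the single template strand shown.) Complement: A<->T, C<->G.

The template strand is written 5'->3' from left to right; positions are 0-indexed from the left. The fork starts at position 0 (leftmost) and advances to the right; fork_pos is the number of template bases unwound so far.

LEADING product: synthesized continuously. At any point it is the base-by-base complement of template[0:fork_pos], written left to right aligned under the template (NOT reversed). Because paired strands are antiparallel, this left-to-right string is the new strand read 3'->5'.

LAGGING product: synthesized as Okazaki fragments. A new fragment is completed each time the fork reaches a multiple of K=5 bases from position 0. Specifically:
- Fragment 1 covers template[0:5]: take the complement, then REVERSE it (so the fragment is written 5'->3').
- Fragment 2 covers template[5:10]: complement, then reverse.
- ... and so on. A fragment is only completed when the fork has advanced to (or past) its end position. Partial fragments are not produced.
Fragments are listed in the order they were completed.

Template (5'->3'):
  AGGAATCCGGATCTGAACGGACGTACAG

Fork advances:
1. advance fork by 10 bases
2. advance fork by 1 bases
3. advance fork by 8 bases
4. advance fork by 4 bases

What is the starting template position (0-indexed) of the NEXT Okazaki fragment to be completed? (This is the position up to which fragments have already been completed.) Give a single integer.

Step 1: advance 10 -> fork_pos = 0 + 10 = 10. Reached multiple(s) of 5: 5, 10 -> fragments 1-2 completed (2 total).
Step 2: advance 1 -> fork_pos = 10 + 1 = 11. Next multiple of 5 is 15 (not reached); still 2 fragment(s).
Step 3: advance 8 -> fork_pos = 11 + 8 = 19. Reached multiple(s) of 5: 15 -> fragment 3 completed (3 total).
Step 4: advance 4 -> fork_pos = 19 + 4 = 23. Reached multiple(s) of 5: 20 -> fragment 4 completed (4 total).
4 fragment(s) completed, covering template[0:20] (4 x 5 = 20). The next fragment, fragment 5, covers template[20:25], so it starts at position 20.

Answer: 20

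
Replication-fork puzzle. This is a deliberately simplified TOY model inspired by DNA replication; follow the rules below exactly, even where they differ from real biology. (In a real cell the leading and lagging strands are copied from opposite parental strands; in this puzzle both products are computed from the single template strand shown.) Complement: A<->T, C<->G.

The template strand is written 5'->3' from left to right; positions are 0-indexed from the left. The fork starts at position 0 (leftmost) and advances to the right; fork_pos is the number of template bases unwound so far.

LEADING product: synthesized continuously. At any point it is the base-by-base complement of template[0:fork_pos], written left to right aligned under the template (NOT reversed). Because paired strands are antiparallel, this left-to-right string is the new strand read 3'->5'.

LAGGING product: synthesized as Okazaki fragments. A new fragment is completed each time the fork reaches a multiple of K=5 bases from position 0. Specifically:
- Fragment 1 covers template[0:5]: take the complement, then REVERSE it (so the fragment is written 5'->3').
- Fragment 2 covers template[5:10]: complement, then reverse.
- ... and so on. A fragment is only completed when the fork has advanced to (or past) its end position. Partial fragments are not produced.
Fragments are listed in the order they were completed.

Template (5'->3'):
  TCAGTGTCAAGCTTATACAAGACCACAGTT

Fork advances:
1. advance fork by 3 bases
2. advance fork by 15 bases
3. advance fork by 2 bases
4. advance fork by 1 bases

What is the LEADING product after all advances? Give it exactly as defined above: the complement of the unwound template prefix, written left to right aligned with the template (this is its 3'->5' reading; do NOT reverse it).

Answer: AGTCACAGTTCGAATATGTTC

Derivation:
Step 1: advance 3 -> fork_pos = 0 + 3 = 3.
Step 2: advance 15 -> fork_pos = 3 + 15 = 18.
Step 3: advance 2 -> fork_pos = 18 + 2 = 20.
Step 4: advance 1 -> fork_pos = 20 + 1 = 21.
Unwound prefix: template[0:21] = TCAGTGTCAAGCTTATACAAG
Complement it base by base (A<->T, C<->G), keeping left-to-right order:
  [0:5] TCAGT -> AGTCA
  [5:10] GTCAA -> CAGTT
  [10:15] GCTTA -> CGAAT
  [15:20] TACAA -> ATGTT
  [20:21] G -> C
Concatenate: AGTCACAGTTCGAATATGTTC (length 21; written aligned with the template, i.e. 3'->5').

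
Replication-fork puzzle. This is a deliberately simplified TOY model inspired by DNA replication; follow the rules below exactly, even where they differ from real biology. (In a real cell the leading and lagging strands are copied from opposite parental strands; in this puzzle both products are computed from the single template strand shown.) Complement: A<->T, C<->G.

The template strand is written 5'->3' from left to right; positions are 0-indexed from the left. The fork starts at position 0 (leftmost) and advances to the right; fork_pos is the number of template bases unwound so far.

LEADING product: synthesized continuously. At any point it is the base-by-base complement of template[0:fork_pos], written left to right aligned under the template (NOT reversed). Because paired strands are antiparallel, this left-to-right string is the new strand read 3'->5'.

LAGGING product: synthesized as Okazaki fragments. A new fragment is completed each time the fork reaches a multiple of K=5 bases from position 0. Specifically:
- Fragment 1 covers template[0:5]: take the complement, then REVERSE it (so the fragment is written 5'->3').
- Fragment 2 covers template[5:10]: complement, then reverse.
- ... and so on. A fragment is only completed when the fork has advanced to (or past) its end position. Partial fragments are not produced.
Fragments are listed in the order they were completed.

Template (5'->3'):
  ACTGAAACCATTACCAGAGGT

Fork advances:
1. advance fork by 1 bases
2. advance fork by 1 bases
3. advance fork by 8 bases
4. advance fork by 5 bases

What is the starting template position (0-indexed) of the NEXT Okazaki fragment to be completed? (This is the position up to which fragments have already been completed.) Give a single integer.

Answer: 15

Derivation:
Step 1: advance 1 -> fork_pos = 0 + 1 = 1. Next multiple of 5 is 5 (not reached); still 0 fragment(s).
Step 2: advance 1 -> fork_pos = 1 + 1 = 2. Next multiple of 5 is 5 (not reached); still 0 fragment(s).
Step 3: advance 8 -> fork_pos = 2 + 8 = 10. Reached multiple(s) of 5: 5, 10 -> fragments 1-2 completed (2 total).
Step 4: advance 5 -> fork_pos = 10 + 5 = 15. Reached multiple(s) of 5: 15 -> fragment 3 completed (3 total).
3 fragment(s) completed, covering template[0:15] (3 x 5 = 15). The next fragment, fragment 4, covers template[15:20], so it starts at position 15.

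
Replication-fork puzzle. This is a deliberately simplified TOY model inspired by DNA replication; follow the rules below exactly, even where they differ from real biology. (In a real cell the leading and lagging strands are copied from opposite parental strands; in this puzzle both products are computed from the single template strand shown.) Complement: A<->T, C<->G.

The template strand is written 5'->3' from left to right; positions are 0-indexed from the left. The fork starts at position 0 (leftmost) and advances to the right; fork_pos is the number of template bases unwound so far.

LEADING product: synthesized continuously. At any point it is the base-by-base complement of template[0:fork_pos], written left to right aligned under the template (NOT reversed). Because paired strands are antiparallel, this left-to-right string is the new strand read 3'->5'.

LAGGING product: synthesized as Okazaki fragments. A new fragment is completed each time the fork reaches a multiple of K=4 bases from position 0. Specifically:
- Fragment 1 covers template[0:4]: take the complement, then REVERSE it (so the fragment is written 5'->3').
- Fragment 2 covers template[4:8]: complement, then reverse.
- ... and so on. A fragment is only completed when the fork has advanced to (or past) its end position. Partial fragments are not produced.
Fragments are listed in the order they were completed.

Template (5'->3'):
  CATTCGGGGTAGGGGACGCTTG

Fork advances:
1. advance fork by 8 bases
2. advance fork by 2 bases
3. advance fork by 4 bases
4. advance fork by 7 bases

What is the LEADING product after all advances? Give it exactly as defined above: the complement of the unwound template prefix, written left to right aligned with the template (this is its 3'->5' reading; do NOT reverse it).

Step 1: advance 8 -> fork_pos = 0 + 8 = 8.
Step 2: advance 2 -> fork_pos = 8 + 2 = 10.
Step 3: advance 4 -> fork_pos = 10 + 4 = 14.
Step 4: advance 7 -> fork_pos = 14 + 7 = 21.
Unwound prefix: template[0:21] = CATTCGGGGTAGGGGACGCTT
Complement it base by base (A<->T, C<->G), keeping left-to-right order:
  [0:5] CATTC -> GTAAG
  [5:10] GGGGT -> CCCCA
  [10:15] AGGGG -> TCCCC
  [15:20] ACGCT -> TGCGA
  [20:21] T -> A
Concatenate: GTAAGCCCCATCCCCTGCGAA (length 21; written aligned with the template, i.e. 3'->5').

Answer: GTAAGCCCCATCCCCTGCGAA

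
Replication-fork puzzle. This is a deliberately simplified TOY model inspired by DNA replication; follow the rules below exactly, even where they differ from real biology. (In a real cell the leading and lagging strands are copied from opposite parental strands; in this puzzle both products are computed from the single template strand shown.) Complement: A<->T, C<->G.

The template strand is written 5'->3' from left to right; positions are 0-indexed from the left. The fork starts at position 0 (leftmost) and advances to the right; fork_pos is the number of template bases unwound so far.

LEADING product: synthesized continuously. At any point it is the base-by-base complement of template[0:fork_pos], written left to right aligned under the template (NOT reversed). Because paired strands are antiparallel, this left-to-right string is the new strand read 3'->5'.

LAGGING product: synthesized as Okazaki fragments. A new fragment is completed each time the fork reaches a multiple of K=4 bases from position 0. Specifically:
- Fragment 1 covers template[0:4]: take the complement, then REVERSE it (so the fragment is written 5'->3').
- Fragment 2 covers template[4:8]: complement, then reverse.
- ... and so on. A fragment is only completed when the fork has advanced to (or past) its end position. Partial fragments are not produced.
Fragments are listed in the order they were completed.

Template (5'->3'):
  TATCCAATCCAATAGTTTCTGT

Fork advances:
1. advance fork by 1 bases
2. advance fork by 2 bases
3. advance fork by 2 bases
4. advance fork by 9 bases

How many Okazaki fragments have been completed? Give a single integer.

Answer: 3

Derivation:
Step 1: advance 1 -> fork_pos = 0 + 1 = 1. Next multiple of 4 is 4 (not reached); still 0 fragment(s).
Step 2: advance 2 -> fork_pos = 1 + 2 = 3. Next multiple of 4 is 4 (not reached); still 0 fragment(s).
Step 3: advance 2 -> fork_pos = 3 + 2 = 5. Reached multiple(s) of 4: 4 -> fragment 1 completed (1 total).
Step 4: advance 9 -> fork_pos = 5 + 9 = 14. Reached multiple(s) of 4: 8, 12 -> fragments 2-3 completed (3 total).
Check: final fork_pos = 14; the multiples of 4 that are <= 14 are 4..12 -> 14 // 4 = 3 completed fragment(s).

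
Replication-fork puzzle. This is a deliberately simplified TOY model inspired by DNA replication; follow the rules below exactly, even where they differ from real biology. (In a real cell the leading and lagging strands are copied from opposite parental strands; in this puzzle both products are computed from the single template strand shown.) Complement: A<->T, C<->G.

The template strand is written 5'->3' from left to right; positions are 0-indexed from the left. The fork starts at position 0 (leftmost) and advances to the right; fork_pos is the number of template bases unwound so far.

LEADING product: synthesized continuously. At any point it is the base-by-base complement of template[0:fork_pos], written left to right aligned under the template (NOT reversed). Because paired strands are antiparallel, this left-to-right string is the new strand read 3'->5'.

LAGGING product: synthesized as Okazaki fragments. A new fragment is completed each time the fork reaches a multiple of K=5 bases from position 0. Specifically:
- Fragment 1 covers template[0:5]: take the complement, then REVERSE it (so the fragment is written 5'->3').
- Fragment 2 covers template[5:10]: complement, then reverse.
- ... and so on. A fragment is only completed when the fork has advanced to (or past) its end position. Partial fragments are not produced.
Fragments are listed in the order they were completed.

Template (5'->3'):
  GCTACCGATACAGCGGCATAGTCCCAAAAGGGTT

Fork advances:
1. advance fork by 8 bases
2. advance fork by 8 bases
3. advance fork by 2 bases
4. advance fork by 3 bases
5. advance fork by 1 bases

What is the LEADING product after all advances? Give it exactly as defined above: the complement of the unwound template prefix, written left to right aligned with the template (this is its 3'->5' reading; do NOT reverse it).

Answer: CGATGGCTATGTCGCCGTATCA

Derivation:
Step 1: advance 8 -> fork_pos = 0 + 8 = 8.
Step 2: advance 8 -> fork_pos = 8 + 8 = 16.
Step 3: advance 2 -> fork_pos = 16 + 2 = 18.
Step 4: advance 3 -> fork_pos = 18 + 3 = 21.
Step 5: advance 1 -> fork_pos = 21 + 1 = 22.
Unwound prefix: template[0:22] = GCTACCGATACAGCGGCATAGT
Complement it base by base (A<->T, C<->G), keeping left-to-right order:
  [0:5] GCTAC -> CGATG
  [5:10] CGATA -> GCTAT
  [10:15] CAGCG -> GTCGC
  [15:20] GCATA -> CGTAT
  [20:22] GT -> CA
Concatenate: CGATGGCTATGTCGCCGTATCA (length 22; written aligned with the template, i.e. 3'->5').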